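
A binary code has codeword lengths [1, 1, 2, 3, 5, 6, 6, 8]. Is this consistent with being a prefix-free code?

Kraft inequality: Σ 2^(-l_i) ≤ 1 for prefix-free code
Calculating: 2^(-1) + 2^(-1) + 2^(-2) + 2^(-3) + 2^(-5) + 2^(-6) + 2^(-6) + 2^(-8)
= 0.5 + 0.5 + 0.25 + 0.125 + 0.03125 + 0.015625 + 0.015625 + 0.00390625
= 1.4414
Since 1.4414 > 1, prefix-free code does not exist


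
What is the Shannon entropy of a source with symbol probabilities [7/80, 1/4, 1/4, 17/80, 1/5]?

H(X) = -Σ p(x) log₂ p(x)
  -7/80 × log₂(7/80) = 0.3075
  -1/4 × log₂(1/4) = 0.5000
  -1/4 × log₂(1/4) = 0.5000
  -17/80 × log₂(17/80) = 0.4748
  -1/5 × log₂(1/5) = 0.4644
H(X) = 2.2467 bits


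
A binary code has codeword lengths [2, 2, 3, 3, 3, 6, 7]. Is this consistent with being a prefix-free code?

Kraft inequality: Σ 2^(-l_i) ≤ 1 for prefix-free code
Calculating: 2^(-2) + 2^(-2) + 2^(-3) + 2^(-3) + 2^(-3) + 2^(-6) + 2^(-7)
= 0.25 + 0.25 + 0.125 + 0.125 + 0.125 + 0.015625 + 0.0078125
= 0.8984
Since 0.8984 ≤ 1, prefix-free code exists


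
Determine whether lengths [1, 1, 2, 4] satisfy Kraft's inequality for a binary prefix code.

Kraft inequality: Σ 2^(-l_i) ≤ 1 for prefix-free code
Calculating: 2^(-1) + 2^(-1) + 2^(-2) + 2^(-4)
= 0.5 + 0.5 + 0.25 + 0.0625
= 1.3125
Since 1.3125 > 1, prefix-free code does not exist


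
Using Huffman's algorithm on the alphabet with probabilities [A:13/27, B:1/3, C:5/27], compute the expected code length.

Huffman tree construction:
Combine smallest probabilities repeatedly
Resulting codes:
  A: 0 (length 1)
  B: 11 (length 2)
  C: 10 (length 2)
Average length = Σ p(s) × length(s) = 1.5185 bits


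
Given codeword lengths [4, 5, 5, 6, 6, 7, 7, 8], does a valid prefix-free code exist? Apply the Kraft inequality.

Kraft inequality: Σ 2^(-l_i) ≤ 1 for prefix-free code
Calculating: 2^(-4) + 2^(-5) + 2^(-5) + 2^(-6) + 2^(-6) + 2^(-7) + 2^(-7) + 2^(-8)
= 0.0625 + 0.03125 + 0.03125 + 0.015625 + 0.015625 + 0.0078125 + 0.0078125 + 0.00390625
= 0.1758
Since 0.1758 ≤ 1, prefix-free code exists


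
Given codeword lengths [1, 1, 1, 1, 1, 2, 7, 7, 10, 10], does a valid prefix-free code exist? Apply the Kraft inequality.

Kraft inequality: Σ 2^(-l_i) ≤ 1 for prefix-free code
Calculating: 2^(-1) + 2^(-1) + 2^(-1) + 2^(-1) + 2^(-1) + 2^(-2) + 2^(-7) + 2^(-7) + 2^(-10) + 2^(-10)
= 0.5 + 0.5 + 0.5 + 0.5 + 0.5 + 0.25 + 0.0078125 + 0.0078125 + 0.0009765625 + 0.0009765625
= 2.7676
Since 2.7676 > 1, prefix-free code does not exist


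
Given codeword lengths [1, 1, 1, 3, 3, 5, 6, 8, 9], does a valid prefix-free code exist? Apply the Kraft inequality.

Kraft inequality: Σ 2^(-l_i) ≤ 1 for prefix-free code
Calculating: 2^(-1) + 2^(-1) + 2^(-1) + 2^(-3) + 2^(-3) + 2^(-5) + 2^(-6) + 2^(-8) + 2^(-9)
= 0.5 + 0.5 + 0.5 + 0.125 + 0.125 + 0.03125 + 0.015625 + 0.00390625 + 0.001953125
= 1.8027
Since 1.8027 > 1, prefix-free code does not exist


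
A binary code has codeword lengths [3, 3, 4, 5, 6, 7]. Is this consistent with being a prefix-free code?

Kraft inequality: Σ 2^(-l_i) ≤ 1 for prefix-free code
Calculating: 2^(-3) + 2^(-3) + 2^(-4) + 2^(-5) + 2^(-6) + 2^(-7)
= 0.125 + 0.125 + 0.0625 + 0.03125 + 0.015625 + 0.0078125
= 0.3672
Since 0.3672 ≤ 1, prefix-free code exists


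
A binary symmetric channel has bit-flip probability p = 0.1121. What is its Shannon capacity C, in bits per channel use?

For BSC with error probability p:
C = 1 - H(p) where H(p) is binary entropy
H(0.1121) = -0.1121 × log₂(0.1121) - 0.8879 × log₂(0.8879)
H(p) = 0.5062
C = 1 - 0.5062 = 0.4938 bits/use


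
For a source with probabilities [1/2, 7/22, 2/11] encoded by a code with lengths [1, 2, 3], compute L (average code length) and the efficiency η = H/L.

Average length L = Σ p_i × l_i = 1.6818 bits
Entropy H = 1.4728 bits
Efficiency η = H/L × 100% = 87.57%


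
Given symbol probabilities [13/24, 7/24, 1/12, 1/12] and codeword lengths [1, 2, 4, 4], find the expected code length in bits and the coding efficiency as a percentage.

Average length L = Σ p_i × l_i = 1.7917 bits
Entropy H = 1.5951 bits
Efficiency η = H/L × 100% = 89.03%


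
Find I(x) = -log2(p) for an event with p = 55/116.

Information content I(x) = -log₂(p(x))
I = -log₂(55/116) = -log₂(0.4741)
I = 1.0766 bits


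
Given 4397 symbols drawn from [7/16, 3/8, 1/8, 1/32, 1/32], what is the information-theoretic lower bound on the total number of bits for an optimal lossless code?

Entropy H = 1.7399 bits/symbol
Minimum bits = H × n = 1.7399 × 4397
= 7650.43 bits


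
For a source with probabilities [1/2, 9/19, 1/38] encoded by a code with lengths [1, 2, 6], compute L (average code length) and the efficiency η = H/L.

Average length L = Σ p_i × l_i = 1.6053 bits
Entropy H = 1.1487 bits
Efficiency η = H/L × 100% = 71.56%


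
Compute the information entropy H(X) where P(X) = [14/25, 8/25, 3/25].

H(X) = -Σ p(x) log₂ p(x)
  -14/25 × log₂(14/25) = 0.4684
  -8/25 × log₂(8/25) = 0.5260
  -3/25 × log₂(3/25) = 0.3671
H(X) = 1.3615 bits


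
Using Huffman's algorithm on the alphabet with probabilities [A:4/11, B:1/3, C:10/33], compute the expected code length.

Huffman tree construction:
Combine smallest probabilities repeatedly
Resulting codes:
  A: 0 (length 1)
  B: 11 (length 2)
  C: 10 (length 2)
Average length = Σ p(s) × length(s) = 1.6364 bits


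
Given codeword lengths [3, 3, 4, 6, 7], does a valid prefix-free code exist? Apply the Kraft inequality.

Kraft inequality: Σ 2^(-l_i) ≤ 1 for prefix-free code
Calculating: 2^(-3) + 2^(-3) + 2^(-4) + 2^(-6) + 2^(-7)
= 0.125 + 0.125 + 0.0625 + 0.015625 + 0.0078125
= 0.3359
Since 0.3359 ≤ 1, prefix-free code exists


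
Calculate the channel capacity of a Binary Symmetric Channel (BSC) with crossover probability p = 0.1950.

For BSC with error probability p:
C = 1 - H(p) where H(p) is binary entropy
H(0.1950) = -0.1950 × log₂(0.1950) - 0.8050 × log₂(0.8050)
H(p) = 0.7118
C = 1 - 0.7118 = 0.2882 bits/use


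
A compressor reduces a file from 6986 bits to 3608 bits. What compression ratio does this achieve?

Compression ratio = Original / Compressed
= 6986 / 3608 = 1.94:1


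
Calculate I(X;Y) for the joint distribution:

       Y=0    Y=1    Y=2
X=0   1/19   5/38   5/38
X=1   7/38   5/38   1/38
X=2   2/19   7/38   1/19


H(X) = 1.5840, H(Y) = 1.5218, H(X,Y) = 2.9813
I(X;Y) = H(X) + H(Y) - H(X,Y) = 0.1245 bits


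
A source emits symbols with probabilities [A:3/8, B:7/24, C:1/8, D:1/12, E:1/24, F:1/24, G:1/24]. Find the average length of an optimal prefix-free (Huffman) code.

Huffman tree construction:
Combine smallest probabilities repeatedly
Resulting codes:
  A: 0 (length 1)
  B: 10 (length 2)
  C: 1111 (length 4)
  D: 1101 (length 4)
  E: 11100 (length 5)
  F: 11101 (length 5)
  G: 1100 (length 4)
Average length = Σ p(s) × length(s) = 2.3750 bits


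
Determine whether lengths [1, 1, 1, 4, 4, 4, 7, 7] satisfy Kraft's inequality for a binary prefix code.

Kraft inequality: Σ 2^(-l_i) ≤ 1 for prefix-free code
Calculating: 2^(-1) + 2^(-1) + 2^(-1) + 2^(-4) + 2^(-4) + 2^(-4) + 2^(-7) + 2^(-7)
= 0.5 + 0.5 + 0.5 + 0.0625 + 0.0625 + 0.0625 + 0.0078125 + 0.0078125
= 1.7031
Since 1.7031 > 1, prefix-free code does not exist


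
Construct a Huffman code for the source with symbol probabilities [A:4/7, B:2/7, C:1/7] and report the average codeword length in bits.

Huffman tree construction:
Combine smallest probabilities repeatedly
Resulting codes:
  A: 1 (length 1)
  B: 01 (length 2)
  C: 00 (length 2)
Average length = Σ p(s) × length(s) = 1.4286 bits


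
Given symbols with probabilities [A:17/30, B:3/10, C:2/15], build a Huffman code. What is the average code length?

Huffman tree construction:
Combine smallest probabilities repeatedly
Resulting codes:
  A: 1 (length 1)
  B: 01 (length 2)
  C: 00 (length 2)
Average length = Σ p(s) × length(s) = 1.4333 bits


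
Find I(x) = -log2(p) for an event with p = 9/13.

Information content I(x) = -log₂(p(x))
I = -log₂(9/13) = -log₂(0.6923)
I = 0.5305 bits


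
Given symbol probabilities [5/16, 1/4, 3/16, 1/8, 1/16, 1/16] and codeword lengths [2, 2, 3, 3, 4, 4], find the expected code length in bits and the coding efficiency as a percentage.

Average length L = Σ p_i × l_i = 2.5625 bits
Entropy H = 2.3522 bits
Efficiency η = H/L × 100% = 91.79%


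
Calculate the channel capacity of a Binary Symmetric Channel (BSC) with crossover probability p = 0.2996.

For BSC with error probability p:
C = 1 - H(p) where H(p) is binary entropy
H(0.2996) = -0.2996 × log₂(0.2996) - 0.7004 × log₂(0.7004)
H(p) = 0.8808
C = 1 - 0.8808 = 0.1192 bits/use


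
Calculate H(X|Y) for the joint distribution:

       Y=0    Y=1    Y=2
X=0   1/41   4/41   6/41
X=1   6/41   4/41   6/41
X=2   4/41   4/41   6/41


H(X|Y) = Σ_y p(y) H(X|Y=y)
  p(Y=0) = 11/41, H(X|Y=0) = 1.3222
  p(Y=1) = 12/41, H(X|Y=1) = 1.5850
  p(Y=2) = 18/41, H(X|Y=2) = 1.5850
H(X|Y) = 0.2683×1.3222 + 0.2927×1.5850 + 0.4390×1.5850 = 1.5145 bits


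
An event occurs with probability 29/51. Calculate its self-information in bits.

Information content I(x) = -log₂(p(x))
I = -log₂(29/51) = -log₂(0.5686)
I = 0.8144 bits


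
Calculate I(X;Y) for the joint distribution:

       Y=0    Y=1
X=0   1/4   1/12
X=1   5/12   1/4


H(X) = 0.9183, H(Y) = 0.9183, H(X,Y) = 1.8250
I(X;Y) = H(X) + H(Y) - H(X,Y) = 0.0116 bits


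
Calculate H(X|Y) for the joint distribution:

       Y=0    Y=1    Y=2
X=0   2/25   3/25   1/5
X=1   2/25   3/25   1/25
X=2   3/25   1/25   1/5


H(X|Y) = Σ_y p(y) H(X|Y=y)
  p(Y=0) = 7/25, H(X|Y=0) = 1.5567
  p(Y=1) = 7/25, H(X|Y=1) = 1.4488
  p(Y=2) = 11/25, H(X|Y=2) = 1.3486
H(X|Y) = 0.2800×1.5567 + 0.2800×1.4488 + 0.4400×1.3486 = 1.4349 bits


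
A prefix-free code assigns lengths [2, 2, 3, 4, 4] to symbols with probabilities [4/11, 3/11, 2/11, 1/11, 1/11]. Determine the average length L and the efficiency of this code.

Average length L = Σ p_i × l_i = 2.5455 bits
Entropy H = 2.1181 bits
Efficiency η = H/L × 100% = 83.21%


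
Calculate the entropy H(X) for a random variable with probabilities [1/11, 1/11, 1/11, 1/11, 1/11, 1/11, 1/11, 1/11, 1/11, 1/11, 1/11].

H(X) = -Σ p(x) log₂ p(x)
  -1/11 × log₂(1/11) = 0.3145
  -1/11 × log₂(1/11) = 0.3145
  -1/11 × log₂(1/11) = 0.3145
  -1/11 × log₂(1/11) = 0.3145
  -1/11 × log₂(1/11) = 0.3145
  -1/11 × log₂(1/11) = 0.3145
  -1/11 × log₂(1/11) = 0.3145
  -1/11 × log₂(1/11) = 0.3145
  -1/11 × log₂(1/11) = 0.3145
  -1/11 × log₂(1/11) = 0.3145
  -1/11 × log₂(1/11) = 0.3145
H(X) = 3.4594 bits


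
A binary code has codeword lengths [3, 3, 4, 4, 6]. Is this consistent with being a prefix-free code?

Kraft inequality: Σ 2^(-l_i) ≤ 1 for prefix-free code
Calculating: 2^(-3) + 2^(-3) + 2^(-4) + 2^(-4) + 2^(-6)
= 0.125 + 0.125 + 0.0625 + 0.0625 + 0.015625
= 0.3906
Since 0.3906 ≤ 1, prefix-free code exists


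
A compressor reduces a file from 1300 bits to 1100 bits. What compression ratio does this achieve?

Compression ratio = Original / Compressed
= 1300 / 1100 = 1.18:1


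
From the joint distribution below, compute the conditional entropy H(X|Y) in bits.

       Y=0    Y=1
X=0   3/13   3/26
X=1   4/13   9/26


H(X|Y) = Σ_y p(y) H(X|Y=y)
  p(Y=0) = 7/13, H(X|Y=0) = 0.9852
  p(Y=1) = 6/13, H(X|Y=1) = 0.8113
H(X|Y) = 0.5385×0.9852 + 0.4615×0.8113 = 0.9049 bits


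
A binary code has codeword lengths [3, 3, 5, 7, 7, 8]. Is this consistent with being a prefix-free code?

Kraft inequality: Σ 2^(-l_i) ≤ 1 for prefix-free code
Calculating: 2^(-3) + 2^(-3) + 2^(-5) + 2^(-7) + 2^(-7) + 2^(-8)
= 0.125 + 0.125 + 0.03125 + 0.0078125 + 0.0078125 + 0.00390625
= 0.3008
Since 0.3008 ≤ 1, prefix-free code exists


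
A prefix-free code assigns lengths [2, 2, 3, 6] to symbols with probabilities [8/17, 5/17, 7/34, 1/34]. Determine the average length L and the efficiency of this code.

Average length L = Σ p_i × l_i = 2.3235 bits
Entropy H = 1.6501 bits
Efficiency η = H/L × 100% = 71.02%


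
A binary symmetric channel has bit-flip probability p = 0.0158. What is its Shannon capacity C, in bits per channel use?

For BSC with error probability p:
C = 1 - H(p) where H(p) is binary entropy
H(0.0158) = -0.0158 × log₂(0.0158) - 0.9842 × log₂(0.9842)
H(p) = 0.1172
C = 1 - 0.1172 = 0.8828 bits/use


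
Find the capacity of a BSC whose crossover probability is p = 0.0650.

For BSC with error probability p:
C = 1 - H(p) where H(p) is binary entropy
H(0.0650) = -0.0650 × log₂(0.0650) - 0.9350 × log₂(0.9350)
H(p) = 0.3470
C = 1 - 0.3470 = 0.6530 bits/use


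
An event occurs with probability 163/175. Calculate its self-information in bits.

Information content I(x) = -log₂(p(x))
I = -log₂(163/175) = -log₂(0.9314)
I = 0.1025 bits


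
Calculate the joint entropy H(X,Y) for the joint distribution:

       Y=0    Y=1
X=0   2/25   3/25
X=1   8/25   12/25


H(X,Y) = -Σ p(x,y) log₂ p(x,y)
  p(0,0)=2/25: -0.0800 × log₂(0.0800) = 0.2915
  p(0,1)=3/25: -0.1200 × log₂(0.1200) = 0.3671
  p(1,0)=8/25: -0.3200 × log₂(0.3200) = 0.5260
  p(1,1)=12/25: -0.4800 × log₂(0.4800) = 0.5083
H(X,Y) = 1.6929 bits


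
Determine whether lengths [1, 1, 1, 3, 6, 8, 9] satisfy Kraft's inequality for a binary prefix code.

Kraft inequality: Σ 2^(-l_i) ≤ 1 for prefix-free code
Calculating: 2^(-1) + 2^(-1) + 2^(-1) + 2^(-3) + 2^(-6) + 2^(-8) + 2^(-9)
= 0.5 + 0.5 + 0.5 + 0.125 + 0.015625 + 0.00390625 + 0.001953125
= 1.6465
Since 1.6465 > 1, prefix-free code does not exist


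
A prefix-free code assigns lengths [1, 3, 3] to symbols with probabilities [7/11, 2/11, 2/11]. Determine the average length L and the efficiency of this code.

Average length L = Σ p_i × l_i = 1.7273 bits
Entropy H = 1.3093 bits
Efficiency η = H/L × 100% = 75.80%


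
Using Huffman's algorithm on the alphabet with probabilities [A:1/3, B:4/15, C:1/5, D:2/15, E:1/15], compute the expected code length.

Huffman tree construction:
Combine smallest probabilities repeatedly
Resulting codes:
  A: 11 (length 2)
  B: 10 (length 2)
  C: 00 (length 2)
  D: 011 (length 3)
  E: 010 (length 3)
Average length = Σ p(s) × length(s) = 2.2000 bits


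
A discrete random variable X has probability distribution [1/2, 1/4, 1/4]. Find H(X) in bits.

H(X) = -Σ p(x) log₂ p(x)
  -1/2 × log₂(1/2) = 0.5000
  -1/4 × log₂(1/4) = 0.5000
  -1/4 × log₂(1/4) = 0.5000
H(X) = 1.5000 bits


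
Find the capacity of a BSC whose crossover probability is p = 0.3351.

For BSC with error probability p:
C = 1 - H(p) where H(p) is binary entropy
H(0.3351) = -0.3351 × log₂(0.3351) - 0.6649 × log₂(0.6649)
H(p) = 0.9201
C = 1 - 0.9201 = 0.0799 bits/use


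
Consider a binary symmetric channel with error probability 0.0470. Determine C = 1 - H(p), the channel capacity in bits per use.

For BSC with error probability p:
C = 1 - H(p) where H(p) is binary entropy
H(0.0470) = -0.0470 × log₂(0.0470) - 0.9530 × log₂(0.9530)
H(p) = 0.2735
C = 1 - 0.2735 = 0.7265 bits/use


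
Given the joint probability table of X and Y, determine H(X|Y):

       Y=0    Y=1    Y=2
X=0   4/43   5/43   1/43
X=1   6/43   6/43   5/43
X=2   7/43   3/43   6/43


H(X|Y) = Σ_y p(y) H(X|Y=y)
  p(Y=0) = 17/43, H(X|Y=0) = 1.5486
  p(Y=1) = 14/43, H(X|Y=1) = 1.5306
  p(Y=2) = 12/43, H(X|Y=2) = 1.3250
H(X|Y) = 0.3953×1.5486 + 0.3256×1.5306 + 0.2791×1.3250 = 1.4803 bits


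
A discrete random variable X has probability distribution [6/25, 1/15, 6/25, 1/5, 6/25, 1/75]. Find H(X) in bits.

H(X) = -Σ p(x) log₂ p(x)
  -6/25 × log₂(6/25) = 0.4941
  -1/15 × log₂(1/15) = 0.2605
  -6/25 × log₂(6/25) = 0.4941
  -1/5 × log₂(1/5) = 0.4644
  -6/25 × log₂(6/25) = 0.4941
  -1/75 × log₂(1/75) = 0.0831
H(X) = 2.2903 bits


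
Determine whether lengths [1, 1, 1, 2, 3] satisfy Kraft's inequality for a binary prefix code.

Kraft inequality: Σ 2^(-l_i) ≤ 1 for prefix-free code
Calculating: 2^(-1) + 2^(-1) + 2^(-1) + 2^(-2) + 2^(-3)
= 0.5 + 0.5 + 0.5 + 0.25 + 0.125
= 1.8750
Since 1.8750 > 1, prefix-free code does not exist


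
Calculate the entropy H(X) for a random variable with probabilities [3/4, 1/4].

H(X) = -Σ p(x) log₂ p(x)
  -3/4 × log₂(3/4) = 0.3113
  -1/4 × log₂(1/4) = 0.5000
H(X) = 0.8113 bits


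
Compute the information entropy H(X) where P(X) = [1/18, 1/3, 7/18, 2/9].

H(X) = -Σ p(x) log₂ p(x)
  -1/18 × log₂(1/18) = 0.2317
  -1/3 × log₂(1/3) = 0.5283
  -7/18 × log₂(7/18) = 0.5299
  -2/9 × log₂(2/9) = 0.4822
H(X) = 1.7721 bits


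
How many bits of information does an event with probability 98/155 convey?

Information content I(x) = -log₂(p(x))
I = -log₂(98/155) = -log₂(0.6323)
I = 0.6614 bits


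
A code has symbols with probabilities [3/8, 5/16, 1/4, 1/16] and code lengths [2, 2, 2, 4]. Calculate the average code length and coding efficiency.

Average length L = Σ p_i × l_i = 2.1250 bits
Entropy H = 1.8050 bits
Efficiency η = H/L × 100% = 84.94%


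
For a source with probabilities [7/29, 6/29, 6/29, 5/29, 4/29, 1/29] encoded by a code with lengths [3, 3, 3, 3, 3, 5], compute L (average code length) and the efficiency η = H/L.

Average length L = Σ p_i × l_i = 3.0690 bits
Entropy H = 2.4345 bits
Efficiency η = H/L × 100% = 79.33%


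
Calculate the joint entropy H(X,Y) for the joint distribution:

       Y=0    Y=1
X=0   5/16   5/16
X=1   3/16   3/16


H(X,Y) = -Σ p(x,y) log₂ p(x,y)
  p(0,0)=5/16: -0.3125 × log₂(0.3125) = 0.5244
  p(0,1)=5/16: -0.3125 × log₂(0.3125) = 0.5244
  p(1,0)=3/16: -0.1875 × log₂(0.1875) = 0.4528
  p(1,1)=3/16: -0.1875 × log₂(0.1875) = 0.4528
H(X,Y) = 1.9544 bits


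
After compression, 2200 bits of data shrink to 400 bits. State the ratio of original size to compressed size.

Compression ratio = Original / Compressed
= 2200 / 400 = 5.50:1


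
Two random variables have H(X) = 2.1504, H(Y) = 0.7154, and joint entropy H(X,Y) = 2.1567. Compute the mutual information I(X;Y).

I(X;Y) = H(X) + H(Y) - H(X,Y)
I(X;Y) = 2.1504 + 0.7154 - 2.1567 = 0.7091 bits


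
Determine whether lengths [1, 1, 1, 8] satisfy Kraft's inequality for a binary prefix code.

Kraft inequality: Σ 2^(-l_i) ≤ 1 for prefix-free code
Calculating: 2^(-1) + 2^(-1) + 2^(-1) + 2^(-8)
= 0.5 + 0.5 + 0.5 + 0.00390625
= 1.5039
Since 1.5039 > 1, prefix-free code does not exist


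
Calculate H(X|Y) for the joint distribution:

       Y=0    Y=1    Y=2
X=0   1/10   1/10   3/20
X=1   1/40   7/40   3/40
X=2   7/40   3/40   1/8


H(X|Y) = Σ_y p(y) H(X|Y=y)
  p(Y=0) = 3/10, H(X|Y=0) = 1.2807
  p(Y=1) = 7/20, H(X|Y=1) = 1.4926
  p(Y=2) = 7/20, H(X|Y=2) = 1.5306
H(X|Y) = 0.3000×1.2807 + 0.3500×1.4926 + 0.3500×1.5306 = 1.4423 bits


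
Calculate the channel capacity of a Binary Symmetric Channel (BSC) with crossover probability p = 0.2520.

For BSC with error probability p:
C = 1 - H(p) where H(p) is binary entropy
H(0.2520) = -0.2520 × log₂(0.2520) - 0.7480 × log₂(0.7480)
H(p) = 0.8144
C = 1 - 0.8144 = 0.1856 bits/use


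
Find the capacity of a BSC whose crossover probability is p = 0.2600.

For BSC with error probability p:
C = 1 - H(p) where H(p) is binary entropy
H(0.2600) = -0.2600 × log₂(0.2600) - 0.7400 × log₂(0.7400)
H(p) = 0.8267
C = 1 - 0.8267 = 0.1733 bits/use


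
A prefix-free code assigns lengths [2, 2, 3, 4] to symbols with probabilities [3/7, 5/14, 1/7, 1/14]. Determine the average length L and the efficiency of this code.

Average length L = Σ p_i × l_i = 2.2857 bits
Entropy H = 1.7274 bits
Efficiency η = H/L × 100% = 75.57%


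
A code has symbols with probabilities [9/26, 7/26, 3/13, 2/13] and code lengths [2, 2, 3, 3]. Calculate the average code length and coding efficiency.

Average length L = Σ p_i × l_i = 2.3846 bits
Entropy H = 1.9431 bits
Efficiency η = H/L × 100% = 81.49%


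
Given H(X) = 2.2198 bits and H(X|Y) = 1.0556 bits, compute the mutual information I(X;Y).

I(X;Y) = H(X) - H(X|Y)
I(X;Y) = 2.2198 - 1.0556 = 1.1642 bits


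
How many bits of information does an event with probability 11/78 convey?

Information content I(x) = -log₂(p(x))
I = -log₂(11/78) = -log₂(0.1410)
I = 2.8260 bits


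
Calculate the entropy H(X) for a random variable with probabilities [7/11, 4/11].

H(X) = -Σ p(x) log₂ p(x)
  -7/11 × log₂(7/11) = 0.4150
  -4/11 × log₂(4/11) = 0.5307
H(X) = 0.9457 bits


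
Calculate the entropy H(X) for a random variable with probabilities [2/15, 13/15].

H(X) = -Σ p(x) log₂ p(x)
  -2/15 × log₂(2/15) = 0.3876
  -13/15 × log₂(13/15) = 0.1789
H(X) = 0.5665 bits


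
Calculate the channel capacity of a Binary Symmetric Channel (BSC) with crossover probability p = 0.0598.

For BSC with error probability p:
C = 1 - H(p) where H(p) is binary entropy
H(0.0598) = -0.0598 × log₂(0.0598) - 0.9402 × log₂(0.9402)
H(p) = 0.3267
C = 1 - 0.3267 = 0.6733 bits/use


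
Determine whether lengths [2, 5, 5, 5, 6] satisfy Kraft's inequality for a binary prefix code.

Kraft inequality: Σ 2^(-l_i) ≤ 1 for prefix-free code
Calculating: 2^(-2) + 2^(-5) + 2^(-5) + 2^(-5) + 2^(-6)
= 0.25 + 0.03125 + 0.03125 + 0.03125 + 0.015625
= 0.3594
Since 0.3594 ≤ 1, prefix-free code exists


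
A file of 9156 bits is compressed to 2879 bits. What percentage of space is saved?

Space savings = (1 - Compressed/Original) × 100%
= (1 - 2879/9156) × 100%
= 68.56%


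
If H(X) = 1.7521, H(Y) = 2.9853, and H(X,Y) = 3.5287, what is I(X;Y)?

I(X;Y) = H(X) + H(Y) - H(X,Y)
I(X;Y) = 1.7521 + 2.9853 - 3.5287 = 1.2087 bits


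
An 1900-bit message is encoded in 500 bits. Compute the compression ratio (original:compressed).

Compression ratio = Original / Compressed
= 1900 / 500 = 3.80:1


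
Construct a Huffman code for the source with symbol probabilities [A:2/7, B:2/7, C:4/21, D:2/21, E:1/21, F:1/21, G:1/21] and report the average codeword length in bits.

Huffman tree construction:
Combine smallest probabilities repeatedly
Resulting codes:
  A: 10 (length 2)
  B: 11 (length 2)
  C: 00 (length 2)
  D: 0111 (length 4)
  E: 0100 (length 4)
  F: 0101 (length 4)
  G: 0110 (length 4)
Average length = Σ p(s) × length(s) = 2.4762 bits


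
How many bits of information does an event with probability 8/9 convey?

Information content I(x) = -log₂(p(x))
I = -log₂(8/9) = -log₂(0.8889)
I = 0.1699 bits


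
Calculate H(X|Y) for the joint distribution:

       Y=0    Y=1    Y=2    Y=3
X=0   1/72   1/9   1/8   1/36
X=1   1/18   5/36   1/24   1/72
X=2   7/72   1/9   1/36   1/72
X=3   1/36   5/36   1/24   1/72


H(X|Y) = Σ_y p(y) H(X|Y=y)
  p(Y=0) = 7/36, H(X|Y=0) = 1.6894
  p(Y=1) = 1/2, H(X|Y=1) = 1.9911
  p(Y=2) = 17/72, H(X|Y=2) = 1.7322
  p(Y=3) = 5/72, H(X|Y=3) = 1.9219
H(X|Y) = 0.1944×1.6894 + 0.5000×1.9911 + 0.2361×1.7322 + 0.0694×1.9219 = 1.8665 bits


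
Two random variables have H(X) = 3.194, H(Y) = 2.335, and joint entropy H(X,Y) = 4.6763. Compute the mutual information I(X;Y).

I(X;Y) = H(X) + H(Y) - H(X,Y)
I(X;Y) = 3.194 + 2.335 - 4.6763 = 0.8527 bits


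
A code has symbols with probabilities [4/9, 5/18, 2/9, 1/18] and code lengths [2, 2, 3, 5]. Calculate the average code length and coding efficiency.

Average length L = Σ p_i × l_i = 2.3889 bits
Entropy H = 1.7472 bits
Efficiency η = H/L × 100% = 73.14%


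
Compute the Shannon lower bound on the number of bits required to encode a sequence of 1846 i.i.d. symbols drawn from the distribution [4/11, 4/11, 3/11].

Entropy H = 1.5726 bits/symbol
Minimum bits = H × n = 1.5726 × 1846
= 2903.06 bits


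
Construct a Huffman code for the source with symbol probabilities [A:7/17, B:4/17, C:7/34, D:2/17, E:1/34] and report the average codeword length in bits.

Huffman tree construction:
Combine smallest probabilities repeatedly
Resulting codes:
  A: 0 (length 1)
  B: 10 (length 2)
  C: 111 (length 3)
  D: 1101 (length 4)
  E: 1100 (length 4)
Average length = Σ p(s) × length(s) = 2.0882 bits


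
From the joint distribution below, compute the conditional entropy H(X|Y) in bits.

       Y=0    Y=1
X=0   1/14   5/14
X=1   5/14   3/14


H(X|Y) = Σ_y p(y) H(X|Y=y)
  p(Y=0) = 3/7, H(X|Y=0) = 0.6500
  p(Y=1) = 4/7, H(X|Y=1) = 0.9544
H(X|Y) = 0.4286×0.6500 + 0.5714×0.9544 = 0.8240 bits


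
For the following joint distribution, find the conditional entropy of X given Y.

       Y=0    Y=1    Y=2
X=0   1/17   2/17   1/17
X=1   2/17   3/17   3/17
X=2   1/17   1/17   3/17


H(X|Y) = Σ_y p(y) H(X|Y=y)
  p(Y=0) = 4/17, H(X|Y=0) = 1.5000
  p(Y=1) = 6/17, H(X|Y=1) = 1.4591
  p(Y=2) = 7/17, H(X|Y=2) = 1.4488
H(X|Y) = 0.2353×1.5000 + 0.3529×1.4591 + 0.4118×1.4488 = 1.4645 bits


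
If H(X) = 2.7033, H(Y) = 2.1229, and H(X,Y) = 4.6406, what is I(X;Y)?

I(X;Y) = H(X) + H(Y) - H(X,Y)
I(X;Y) = 2.7033 + 2.1229 - 4.6406 = 0.1856 bits


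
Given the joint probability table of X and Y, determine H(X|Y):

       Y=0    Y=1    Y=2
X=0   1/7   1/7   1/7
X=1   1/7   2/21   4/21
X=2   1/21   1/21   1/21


H(X|Y) = Σ_y p(y) H(X|Y=y)
  p(Y=0) = 1/3, H(X|Y=0) = 1.4488
  p(Y=1) = 2/7, H(X|Y=1) = 1.4591
  p(Y=2) = 8/21, H(X|Y=2) = 1.4056
H(X|Y) = 0.3333×1.4488 + 0.2857×1.4591 + 0.3810×1.4056 = 1.4353 bits


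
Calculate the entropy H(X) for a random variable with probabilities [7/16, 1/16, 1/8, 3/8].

H(X) = -Σ p(x) log₂ p(x)
  -7/16 × log₂(7/16) = 0.5218
  -1/16 × log₂(1/16) = 0.2500
  -1/8 × log₂(1/8) = 0.3750
  -3/8 × log₂(3/8) = 0.5306
H(X) = 1.6774 bits


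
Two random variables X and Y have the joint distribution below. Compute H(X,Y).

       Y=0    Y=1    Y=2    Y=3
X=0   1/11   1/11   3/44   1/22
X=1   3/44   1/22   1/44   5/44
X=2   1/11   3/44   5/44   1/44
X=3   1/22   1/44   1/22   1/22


H(X,Y) = -Σ p(x,y) log₂ p(x,y)
  p(0,0)=1/11: -0.0909 × log₂(0.0909) = 0.3145
  p(0,1)=1/11: -0.0909 × log₂(0.0909) = 0.3145
  p(0,2)=3/44: -0.0682 × log₂(0.0682) = 0.2642
  p(0,3)=1/22: -0.0455 × log₂(0.0455) = 0.2027
  p(1,0)=3/44: -0.0682 × log₂(0.0682) = 0.2642
  p(1,1)=1/22: -0.0455 × log₂(0.0455) = 0.2027
  p(1,2)=1/44: -0.0227 × log₂(0.0227) = 0.1241
  p(1,3)=5/44: -0.1136 × log₂(0.1136) = 0.3565
  p(2,0)=1/11: -0.0909 × log₂(0.0909) = 0.3145
  p(2,1)=3/44: -0.0682 × log₂(0.0682) = 0.2642
  p(2,2)=5/44: -0.1136 × log₂(0.1136) = 0.3565
  p(2,3)=1/44: -0.0227 × log₂(0.0227) = 0.1241
  p(3,0)=1/22: -0.0455 × log₂(0.0455) = 0.2027
  p(3,1)=1/44: -0.0227 × log₂(0.0227) = 0.1241
  p(3,2)=1/22: -0.0455 × log₂(0.0455) = 0.2027
  p(3,3)=1/22: -0.0455 × log₂(0.0455) = 0.2027
H(X,Y) = 3.8348 bits


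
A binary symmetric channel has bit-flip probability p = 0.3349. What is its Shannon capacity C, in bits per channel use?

For BSC with error probability p:
C = 1 - H(p) where H(p) is binary entropy
H(0.3349) = -0.3349 × log₂(0.3349) - 0.6651 × log₂(0.6651)
H(p) = 0.9199
C = 1 - 0.9199 = 0.0801 bits/use


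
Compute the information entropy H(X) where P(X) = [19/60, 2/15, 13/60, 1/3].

H(X) = -Σ p(x) log₂ p(x)
  -19/60 × log₂(19/60) = 0.5253
  -2/15 × log₂(2/15) = 0.3876
  -13/60 × log₂(13/60) = 0.4781
  -1/3 × log₂(1/3) = 0.5283
H(X) = 1.9193 bits


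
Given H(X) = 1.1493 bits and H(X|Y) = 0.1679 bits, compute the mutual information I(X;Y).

I(X;Y) = H(X) - H(X|Y)
I(X;Y) = 1.1493 - 0.1679 = 0.9814 bits


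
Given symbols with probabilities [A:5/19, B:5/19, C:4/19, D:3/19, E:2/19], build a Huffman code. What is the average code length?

Huffman tree construction:
Combine smallest probabilities repeatedly
Resulting codes:
  A: 01 (length 2)
  B: 10 (length 2)
  C: 00 (length 2)
  D: 111 (length 3)
  E: 110 (length 3)
Average length = Σ p(s) × length(s) = 2.2632 bits


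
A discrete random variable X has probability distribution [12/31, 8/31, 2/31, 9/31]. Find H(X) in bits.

H(X) = -Σ p(x) log₂ p(x)
  -12/31 × log₂(12/31) = 0.5300
  -8/31 × log₂(8/31) = 0.5043
  -2/31 × log₂(2/31) = 0.2551
  -9/31 × log₂(9/31) = 0.5180
H(X) = 1.8075 bits


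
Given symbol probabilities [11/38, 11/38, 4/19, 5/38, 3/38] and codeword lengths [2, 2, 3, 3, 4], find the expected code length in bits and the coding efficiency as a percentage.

Average length L = Σ p_i × l_i = 2.5000 bits
Entropy H = 2.1829 bits
Efficiency η = H/L × 100% = 87.31%


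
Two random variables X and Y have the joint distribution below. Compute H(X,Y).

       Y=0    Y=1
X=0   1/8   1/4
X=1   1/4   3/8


H(X,Y) = -Σ p(x,y) log₂ p(x,y)
  p(0,0)=1/8: -0.1250 × log₂(0.1250) = 0.3750
  p(0,1)=1/4: -0.2500 × log₂(0.2500) = 0.5000
  p(1,0)=1/4: -0.2500 × log₂(0.2500) = 0.5000
  p(1,1)=3/8: -0.3750 × log₂(0.3750) = 0.5306
H(X,Y) = 1.9056 bits


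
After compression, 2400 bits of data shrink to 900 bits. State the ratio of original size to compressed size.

Compression ratio = Original / Compressed
= 2400 / 900 = 2.67:1


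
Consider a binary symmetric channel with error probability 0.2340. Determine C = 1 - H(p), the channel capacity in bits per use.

For BSC with error probability p:
C = 1 - H(p) where H(p) is binary entropy
H(0.2340) = -0.2340 × log₂(0.2340) - 0.7660 × log₂(0.7660)
H(p) = 0.7849
C = 1 - 0.7849 = 0.2151 bits/use


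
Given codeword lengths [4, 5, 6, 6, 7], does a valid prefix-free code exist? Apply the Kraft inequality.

Kraft inequality: Σ 2^(-l_i) ≤ 1 for prefix-free code
Calculating: 2^(-4) + 2^(-5) + 2^(-6) + 2^(-6) + 2^(-7)
= 0.0625 + 0.03125 + 0.015625 + 0.015625 + 0.0078125
= 0.1328
Since 0.1328 ≤ 1, prefix-free code exists


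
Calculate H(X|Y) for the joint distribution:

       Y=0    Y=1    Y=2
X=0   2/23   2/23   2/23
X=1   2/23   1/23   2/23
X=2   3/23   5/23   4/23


H(X|Y) = Σ_y p(y) H(X|Y=y)
  p(Y=0) = 7/23, H(X|Y=0) = 1.5567
  p(Y=1) = 8/23, H(X|Y=1) = 1.2988
  p(Y=2) = 8/23, H(X|Y=2) = 1.5000
H(X|Y) = 0.3043×1.5567 + 0.3478×1.2988 + 0.3478×1.5000 = 1.4473 bits


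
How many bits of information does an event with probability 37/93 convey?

Information content I(x) = -log₂(p(x))
I = -log₂(37/93) = -log₂(0.3978)
I = 1.3297 bits


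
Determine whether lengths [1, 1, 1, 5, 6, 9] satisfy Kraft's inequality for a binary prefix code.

Kraft inequality: Σ 2^(-l_i) ≤ 1 for prefix-free code
Calculating: 2^(-1) + 2^(-1) + 2^(-1) + 2^(-5) + 2^(-6) + 2^(-9)
= 0.5 + 0.5 + 0.5 + 0.03125 + 0.015625 + 0.001953125
= 1.5488
Since 1.5488 > 1, prefix-free code does not exist


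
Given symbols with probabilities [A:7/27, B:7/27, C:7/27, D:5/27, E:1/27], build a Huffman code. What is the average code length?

Huffman tree construction:
Combine smallest probabilities repeatedly
Resulting codes:
  A: 01 (length 2)
  B: 10 (length 2)
  C: 11 (length 2)
  D: 001 (length 3)
  E: 000 (length 3)
Average length = Σ p(s) × length(s) = 2.2222 bits


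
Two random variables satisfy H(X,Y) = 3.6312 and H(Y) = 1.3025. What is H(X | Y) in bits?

Chain rule: H(X,Y) = H(X|Y) + H(Y)
H(X|Y) = H(X,Y) - H(Y) = 3.6312 - 1.3025 = 2.3287 bits


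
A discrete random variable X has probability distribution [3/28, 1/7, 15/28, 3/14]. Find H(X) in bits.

H(X) = -Σ p(x) log₂ p(x)
  -3/28 × log₂(3/28) = 0.3453
  -1/7 × log₂(1/7) = 0.4011
  -15/28 × log₂(15/28) = 0.4824
  -3/14 × log₂(3/14) = 0.4762
H(X) = 1.7049 bits


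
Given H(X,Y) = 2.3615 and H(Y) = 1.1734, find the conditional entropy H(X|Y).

Chain rule: H(X,Y) = H(X|Y) + H(Y)
H(X|Y) = H(X,Y) - H(Y) = 2.3615 - 1.1734 = 1.1881 bits


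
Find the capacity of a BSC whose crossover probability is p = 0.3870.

For BSC with error probability p:
C = 1 - H(p) where H(p) is binary entropy
H(0.3870) = -0.3870 × log₂(0.3870) - 0.6130 × log₂(0.6130)
H(p) = 0.9628
C = 1 - 0.9628 = 0.0372 bits/use


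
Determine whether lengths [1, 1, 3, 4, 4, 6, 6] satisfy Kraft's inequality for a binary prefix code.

Kraft inequality: Σ 2^(-l_i) ≤ 1 for prefix-free code
Calculating: 2^(-1) + 2^(-1) + 2^(-3) + 2^(-4) + 2^(-4) + 2^(-6) + 2^(-6)
= 0.5 + 0.5 + 0.125 + 0.0625 + 0.0625 + 0.015625 + 0.015625
= 1.2812
Since 1.2812 > 1, prefix-free code does not exist


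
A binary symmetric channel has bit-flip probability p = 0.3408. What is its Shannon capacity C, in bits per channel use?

For BSC with error probability p:
C = 1 - H(p) where H(p) is binary entropy
H(0.3408) = -0.3408 × log₂(0.3408) - 0.6592 × log₂(0.6592)
H(p) = 0.9256
C = 1 - 0.9256 = 0.0744 bits/use


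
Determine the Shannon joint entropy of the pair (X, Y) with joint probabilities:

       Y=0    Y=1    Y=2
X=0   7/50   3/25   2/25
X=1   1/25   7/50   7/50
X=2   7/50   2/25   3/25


H(X,Y) = -Σ p(x,y) log₂ p(x,y)
  p(0,0)=7/50: -0.1400 × log₂(0.1400) = 0.3971
  p(0,1)=3/25: -0.1200 × log₂(0.1200) = 0.3671
  p(0,2)=2/25: -0.0800 × log₂(0.0800) = 0.2915
  p(1,0)=1/25: -0.0400 × log₂(0.0400) = 0.1858
  p(1,1)=7/50: -0.1400 × log₂(0.1400) = 0.3971
  p(1,2)=7/50: -0.1400 × log₂(0.1400) = 0.3971
  p(2,0)=7/50: -0.1400 × log₂(0.1400) = 0.3971
  p(2,1)=2/25: -0.0800 × log₂(0.0800) = 0.2915
  p(2,2)=3/25: -0.1200 × log₂(0.1200) = 0.3671
H(X,Y) = 3.0913 bits


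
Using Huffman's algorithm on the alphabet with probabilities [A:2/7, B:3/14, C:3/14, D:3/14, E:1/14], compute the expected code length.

Huffman tree construction:
Combine smallest probabilities repeatedly
Resulting codes:
  A: 10 (length 2)
  B: 111 (length 3)
  C: 00 (length 2)
  D: 01 (length 2)
  E: 110 (length 3)
Average length = Σ p(s) × length(s) = 2.2857 bits


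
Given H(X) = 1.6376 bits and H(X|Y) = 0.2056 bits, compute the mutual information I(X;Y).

I(X;Y) = H(X) - H(X|Y)
I(X;Y) = 1.6376 - 0.2056 = 1.432 bits


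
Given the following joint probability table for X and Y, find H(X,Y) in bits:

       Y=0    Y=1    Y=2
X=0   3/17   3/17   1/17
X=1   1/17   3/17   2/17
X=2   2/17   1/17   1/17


H(X,Y) = -Σ p(x,y) log₂ p(x,y)
  p(0,0)=3/17: -0.1765 × log₂(0.1765) = 0.4416
  p(0,1)=3/17: -0.1765 × log₂(0.1765) = 0.4416
  p(0,2)=1/17: -0.0588 × log₂(0.0588) = 0.2404
  p(1,0)=1/17: -0.0588 × log₂(0.0588) = 0.2404
  p(1,1)=3/17: -0.1765 × log₂(0.1765) = 0.4416
  p(1,2)=2/17: -0.1176 × log₂(0.1176) = 0.3632
  p(2,0)=2/17: -0.1176 × log₂(0.1176) = 0.3632
  p(2,1)=1/17: -0.0588 × log₂(0.0588) = 0.2404
  p(2,2)=1/17: -0.0588 × log₂(0.0588) = 0.2404
H(X,Y) = 3.0131 bits


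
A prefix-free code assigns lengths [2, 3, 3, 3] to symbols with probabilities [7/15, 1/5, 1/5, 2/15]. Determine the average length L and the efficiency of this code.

Average length L = Σ p_i × l_i = 2.5333 bits
Entropy H = 1.8295 bits
Efficiency η = H/L × 100% = 72.22%


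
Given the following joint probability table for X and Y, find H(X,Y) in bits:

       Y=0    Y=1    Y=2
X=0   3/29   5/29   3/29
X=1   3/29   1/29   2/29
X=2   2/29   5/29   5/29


H(X,Y) = -Σ p(x,y) log₂ p(x,y)
  p(0,0)=3/29: -0.1034 × log₂(0.1034) = 0.3386
  p(0,1)=5/29: -0.1724 × log₂(0.1724) = 0.4373
  p(0,2)=3/29: -0.1034 × log₂(0.1034) = 0.3386
  p(1,0)=3/29: -0.1034 × log₂(0.1034) = 0.3386
  p(1,1)=1/29: -0.0345 × log₂(0.0345) = 0.1675
  p(1,2)=2/29: -0.0690 × log₂(0.0690) = 0.2661
  p(2,0)=2/29: -0.0690 × log₂(0.0690) = 0.2661
  p(2,1)=5/29: -0.1724 × log₂(0.1724) = 0.4373
  p(2,2)=5/29: -0.1724 × log₂(0.1724) = 0.4373
H(X,Y) = 3.0272 bits


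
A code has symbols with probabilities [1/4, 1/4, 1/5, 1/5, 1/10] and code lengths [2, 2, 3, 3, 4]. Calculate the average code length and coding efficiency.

Average length L = Σ p_i × l_i = 2.6000 bits
Entropy H = 2.2610 bits
Efficiency η = H/L × 100% = 86.96%


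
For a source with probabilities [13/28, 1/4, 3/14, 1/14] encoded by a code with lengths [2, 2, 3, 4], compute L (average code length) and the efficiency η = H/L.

Average length L = Σ p_i × l_i = 2.3571 bits
Entropy H = 1.7621 bits
Efficiency η = H/L × 100% = 74.76%


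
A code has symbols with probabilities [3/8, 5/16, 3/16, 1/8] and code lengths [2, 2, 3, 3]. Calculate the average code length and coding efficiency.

Average length L = Σ p_i × l_i = 2.3125 bits
Entropy H = 1.8829 bits
Efficiency η = H/L × 100% = 81.42%


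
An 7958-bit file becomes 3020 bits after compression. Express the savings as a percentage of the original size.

Space savings = (1 - Compressed/Original) × 100%
= (1 - 3020/7958) × 100%
= 62.05%


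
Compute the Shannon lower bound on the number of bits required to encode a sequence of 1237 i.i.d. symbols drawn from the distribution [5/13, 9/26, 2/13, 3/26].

Entropy H = 1.8349 bits/symbol
Minimum bits = H × n = 1.8349 × 1237
= 2269.80 bits


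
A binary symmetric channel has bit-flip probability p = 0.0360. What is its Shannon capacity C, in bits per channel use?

For BSC with error probability p:
C = 1 - H(p) where H(p) is binary entropy
H(0.0360) = -0.0360 × log₂(0.0360) - 0.9640 × log₂(0.9640)
H(p) = 0.2236
C = 1 - 0.2236 = 0.7764 bits/use


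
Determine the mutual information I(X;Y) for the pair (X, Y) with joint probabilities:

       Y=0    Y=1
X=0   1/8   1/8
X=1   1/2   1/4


H(X) = 0.8113, H(Y) = 0.9544, H(X,Y) = 1.7500
I(X;Y) = H(X) + H(Y) - H(X,Y) = 0.0157 bits


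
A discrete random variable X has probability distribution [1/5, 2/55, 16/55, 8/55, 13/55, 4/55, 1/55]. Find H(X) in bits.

H(X) = -Σ p(x) log₂ p(x)
  -1/5 × log₂(1/5) = 0.4644
  -2/55 × log₂(2/55) = 0.1739
  -16/55 × log₂(16/55) = 0.5182
  -8/55 × log₂(8/55) = 0.4046
  -13/55 × log₂(13/55) = 0.4919
  -4/55 × log₂(4/55) = 0.2750
  -1/55 × log₂(1/55) = 0.1051
H(X) = 2.4330 bits


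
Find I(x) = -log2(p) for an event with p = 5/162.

Information content I(x) = -log₂(p(x))
I = -log₂(5/162) = -log₂(0.0309)
I = 5.0179 bits


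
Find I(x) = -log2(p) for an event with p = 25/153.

Information content I(x) = -log₂(p(x))
I = -log₂(25/153) = -log₂(0.1634)
I = 2.6135 bits


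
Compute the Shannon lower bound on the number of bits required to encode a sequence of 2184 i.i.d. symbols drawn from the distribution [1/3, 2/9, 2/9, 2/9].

Entropy H = 1.9749 bits/symbol
Minimum bits = H × n = 1.9749 × 2184
= 4313.26 bits


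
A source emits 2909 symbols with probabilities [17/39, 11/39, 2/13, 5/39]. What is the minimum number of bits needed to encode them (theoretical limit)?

Entropy H = 1.8326 bits/symbol
Minimum bits = H × n = 1.8326 × 2909
= 5330.98 bits


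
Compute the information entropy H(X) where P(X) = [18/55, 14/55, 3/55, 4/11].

H(X) = -Σ p(x) log₂ p(x)
  -18/55 × log₂(18/55) = 0.5274
  -14/55 × log₂(14/55) = 0.5025
  -3/55 × log₂(3/55) = 0.2289
  -4/11 × log₂(4/11) = 0.5307
H(X) = 1.7894 bits


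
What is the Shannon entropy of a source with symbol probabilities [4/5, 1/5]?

H(X) = -Σ p(x) log₂ p(x)
  -4/5 × log₂(4/5) = 0.2575
  -1/5 × log₂(1/5) = 0.4644
H(X) = 0.7219 bits


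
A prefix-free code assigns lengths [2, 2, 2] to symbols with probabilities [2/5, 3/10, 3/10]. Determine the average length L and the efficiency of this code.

Average length L = Σ p_i × l_i = 2.0000 bits
Entropy H = 1.5710 bits
Efficiency η = H/L × 100% = 78.55%


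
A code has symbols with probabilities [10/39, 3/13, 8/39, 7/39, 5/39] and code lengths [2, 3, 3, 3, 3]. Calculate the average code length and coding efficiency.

Average length L = Σ p_i × l_i = 2.7436 bits
Entropy H = 2.2852 bits
Efficiency η = H/L × 100% = 83.29%


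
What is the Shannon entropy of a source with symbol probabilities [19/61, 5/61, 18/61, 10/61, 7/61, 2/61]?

H(X) = -Σ p(x) log₂ p(x)
  -19/61 × log₂(19/61) = 0.5242
  -5/61 × log₂(5/61) = 0.2958
  -18/61 × log₂(18/61) = 0.5196
  -10/61 × log₂(10/61) = 0.4277
  -7/61 × log₂(7/61) = 0.3584
  -2/61 × log₂(2/61) = 0.1617
H(X) = 2.2873 bits
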